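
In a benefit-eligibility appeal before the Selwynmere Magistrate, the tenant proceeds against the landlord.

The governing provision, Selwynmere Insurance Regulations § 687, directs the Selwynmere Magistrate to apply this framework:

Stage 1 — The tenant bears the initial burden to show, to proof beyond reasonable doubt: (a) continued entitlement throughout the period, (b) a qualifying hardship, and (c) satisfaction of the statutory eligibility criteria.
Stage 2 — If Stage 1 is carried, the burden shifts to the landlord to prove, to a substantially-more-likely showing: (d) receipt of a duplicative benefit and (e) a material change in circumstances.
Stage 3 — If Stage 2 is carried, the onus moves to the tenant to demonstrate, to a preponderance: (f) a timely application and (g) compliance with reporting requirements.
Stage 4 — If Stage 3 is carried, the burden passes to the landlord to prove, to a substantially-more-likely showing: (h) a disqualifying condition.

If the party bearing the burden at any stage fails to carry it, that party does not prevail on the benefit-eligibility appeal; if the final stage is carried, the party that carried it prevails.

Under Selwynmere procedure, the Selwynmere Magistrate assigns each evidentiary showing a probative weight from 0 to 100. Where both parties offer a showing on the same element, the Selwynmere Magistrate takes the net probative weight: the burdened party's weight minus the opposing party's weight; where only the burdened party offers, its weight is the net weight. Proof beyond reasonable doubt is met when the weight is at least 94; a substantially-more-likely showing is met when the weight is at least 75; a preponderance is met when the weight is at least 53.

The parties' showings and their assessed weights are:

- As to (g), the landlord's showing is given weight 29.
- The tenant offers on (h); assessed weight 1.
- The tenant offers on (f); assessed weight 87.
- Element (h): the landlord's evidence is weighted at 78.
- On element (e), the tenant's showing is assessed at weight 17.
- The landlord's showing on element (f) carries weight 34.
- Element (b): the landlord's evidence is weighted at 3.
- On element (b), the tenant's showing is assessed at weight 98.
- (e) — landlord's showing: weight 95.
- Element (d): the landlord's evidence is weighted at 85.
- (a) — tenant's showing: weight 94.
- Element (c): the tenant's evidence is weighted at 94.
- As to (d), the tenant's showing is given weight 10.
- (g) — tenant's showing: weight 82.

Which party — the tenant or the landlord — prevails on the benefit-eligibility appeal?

landlord

At Stage 1 the tenant must meet proof beyond reasonable doubt (weight is at least 94): on (a) the weight is 94, ≥ 94, so (a) meets the standard; on (b) the weight is 98 less the opposing 3 gives net 95, which does reach 94, so (b) meets the standard; on (c) the weight is 94, which does reach 94, so (c) meets the standard.
  All elements met. The burden passes to the landlord.
At Stage 2 the landlord must meet a substantially-more-likely showing (weight is at least 75): on (d) the weight is 85 less the opposing 10 gives net 75, ≥ 75, so (d) meets the standard; on (e) the weight is 95 less the opposing 17 gives net 78, ≥ 75, so (e) meets the standard.
  Stage 2 carried; the burden shifts to the tenant.
At Stage 3 the tenant must meet a preponderance (weight is at least 53): on (f) the weight is 87 less the opposing 34 gives net 53, which does reach 53, so (f) meets the standard; on (g) the weight is 82 less the opposing 29 gives net 53, which does reach 53, so (g) meets the standard.
  Stage 3 carried; the burden shifts to the landlord.
At Stage 4 the landlord must meet a substantially-more-likely showing (weight is at least 75): on (h) the weight is 78 less the opposing 1 gives net 77, which does reach 75, so (h) meets the standard.
  All elements met at the final stage.
All stages carried — the landlord prevails.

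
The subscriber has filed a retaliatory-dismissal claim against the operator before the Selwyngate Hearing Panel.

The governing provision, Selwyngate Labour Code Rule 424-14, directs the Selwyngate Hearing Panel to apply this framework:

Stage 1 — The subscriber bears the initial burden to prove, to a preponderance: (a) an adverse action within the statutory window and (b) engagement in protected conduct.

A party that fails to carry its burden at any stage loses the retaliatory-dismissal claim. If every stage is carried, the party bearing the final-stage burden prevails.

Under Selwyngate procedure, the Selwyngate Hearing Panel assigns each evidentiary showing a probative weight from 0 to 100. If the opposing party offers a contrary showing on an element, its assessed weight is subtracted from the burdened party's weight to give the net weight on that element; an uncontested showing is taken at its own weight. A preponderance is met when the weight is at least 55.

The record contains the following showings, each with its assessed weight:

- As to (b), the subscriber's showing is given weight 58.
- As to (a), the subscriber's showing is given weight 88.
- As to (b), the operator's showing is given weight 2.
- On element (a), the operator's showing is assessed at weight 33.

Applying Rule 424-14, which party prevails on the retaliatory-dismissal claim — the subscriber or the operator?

Stage 1 — burden on subscriber; standard: a preponderance (weight is at least 55).
    (a): 88 − 33 = 55 ≥ 55 [met]
    (b): 58 − 2 = 56 ≥ 55 [met]
  All elements met at the final stage.
With every stage satisfied, the subscriber prevails.

subscriber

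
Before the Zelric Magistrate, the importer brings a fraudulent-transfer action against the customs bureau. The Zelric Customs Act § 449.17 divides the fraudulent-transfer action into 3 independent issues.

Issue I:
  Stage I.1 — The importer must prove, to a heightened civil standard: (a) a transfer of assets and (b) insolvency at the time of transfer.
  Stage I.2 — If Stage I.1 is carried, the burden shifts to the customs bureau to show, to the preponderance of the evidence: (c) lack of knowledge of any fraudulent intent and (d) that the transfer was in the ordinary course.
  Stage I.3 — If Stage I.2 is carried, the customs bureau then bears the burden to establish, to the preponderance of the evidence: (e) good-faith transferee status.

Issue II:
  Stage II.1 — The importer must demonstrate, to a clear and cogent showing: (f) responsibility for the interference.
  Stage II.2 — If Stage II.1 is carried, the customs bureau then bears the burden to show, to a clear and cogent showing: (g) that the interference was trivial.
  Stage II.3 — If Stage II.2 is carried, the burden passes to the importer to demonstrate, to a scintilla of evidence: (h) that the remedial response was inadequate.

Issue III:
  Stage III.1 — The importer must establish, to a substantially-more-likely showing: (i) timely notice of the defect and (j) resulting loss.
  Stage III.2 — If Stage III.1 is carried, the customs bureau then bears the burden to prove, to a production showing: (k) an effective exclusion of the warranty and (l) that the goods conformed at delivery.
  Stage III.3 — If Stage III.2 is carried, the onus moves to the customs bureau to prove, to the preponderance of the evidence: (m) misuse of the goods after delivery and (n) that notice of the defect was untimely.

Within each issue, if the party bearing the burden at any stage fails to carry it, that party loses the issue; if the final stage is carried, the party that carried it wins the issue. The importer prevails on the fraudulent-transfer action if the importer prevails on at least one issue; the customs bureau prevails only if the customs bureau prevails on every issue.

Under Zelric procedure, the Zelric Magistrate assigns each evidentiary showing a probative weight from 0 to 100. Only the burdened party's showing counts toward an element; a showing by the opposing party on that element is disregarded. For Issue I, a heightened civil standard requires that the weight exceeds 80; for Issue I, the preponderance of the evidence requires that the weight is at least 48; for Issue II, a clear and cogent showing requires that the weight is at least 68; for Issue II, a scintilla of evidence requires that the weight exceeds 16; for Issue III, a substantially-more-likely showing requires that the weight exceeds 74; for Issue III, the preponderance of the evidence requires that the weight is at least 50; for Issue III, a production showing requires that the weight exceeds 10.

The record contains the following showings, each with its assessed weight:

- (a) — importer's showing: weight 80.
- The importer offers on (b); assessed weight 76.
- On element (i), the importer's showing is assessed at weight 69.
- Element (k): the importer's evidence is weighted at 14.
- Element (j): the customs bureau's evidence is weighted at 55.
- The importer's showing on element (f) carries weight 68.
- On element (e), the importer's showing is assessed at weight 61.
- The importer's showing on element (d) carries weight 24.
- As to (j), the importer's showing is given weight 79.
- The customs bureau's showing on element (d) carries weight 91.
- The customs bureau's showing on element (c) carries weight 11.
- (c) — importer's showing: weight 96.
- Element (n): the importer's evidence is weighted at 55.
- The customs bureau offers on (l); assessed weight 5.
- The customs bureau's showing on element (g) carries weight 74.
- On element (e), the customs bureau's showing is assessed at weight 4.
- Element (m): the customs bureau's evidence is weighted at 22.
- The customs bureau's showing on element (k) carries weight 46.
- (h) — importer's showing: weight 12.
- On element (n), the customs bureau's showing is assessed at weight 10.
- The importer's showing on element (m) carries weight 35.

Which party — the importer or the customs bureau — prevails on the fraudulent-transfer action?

customs bureau

— Issue I —
At Stage I.1 the importer must meet a heightened civil standard (weight exceeds 80): on (a) the weight is 80, ≤ 80, so (a) does not meet the standard; on (b) the weight is 76, which does not exceed 80, so (b) does not meet the standard.
  Not every element is met, so the importer fails to carry Stage I.1.
So the customs bureau prevails on this issue.
— Issue II —
Stage II.1 — burden on importer; standard: a clear and cogent showing (weight is at least 68).
    (f): 68 ≥ 68 [met]
  Stage II.1 is satisfied; the onus moves to the customs bureau.
Stage II.2 — burden on customs bureau; standard: a clear and cogent showing (weight is at least 68).
    (g): 74 ≥ 68 [met]
  Stage II.2 is satisfied; the onus moves to the importer.
Stage II.3 — burden on importer; standard: a scintilla of evidence (weight exceeds 16).
    (h): 12 ≤ 16 [not met]
  The importer does not carry Stage II.3.
So the customs bureau prevails on this issue.
— Issue III —
Stage III.1 — burden on importer; standard: a substantially-more-likely showing (weight exceeds 74).
    (i): 69 ≤ 74 [not met]
    (j): 79 (customs bureau's 55 disregarded) > 74 [met]
  The importer does not carry Stage III.1.
The analysis ends at Stage III.1; the customs bureau prevails on this issue.
Per-issue: Issue I → customs bureau; Issue II → customs bureau; Issue III → customs bureau. The importer must prevail on at least one issue; overall, the customs bureau prevails.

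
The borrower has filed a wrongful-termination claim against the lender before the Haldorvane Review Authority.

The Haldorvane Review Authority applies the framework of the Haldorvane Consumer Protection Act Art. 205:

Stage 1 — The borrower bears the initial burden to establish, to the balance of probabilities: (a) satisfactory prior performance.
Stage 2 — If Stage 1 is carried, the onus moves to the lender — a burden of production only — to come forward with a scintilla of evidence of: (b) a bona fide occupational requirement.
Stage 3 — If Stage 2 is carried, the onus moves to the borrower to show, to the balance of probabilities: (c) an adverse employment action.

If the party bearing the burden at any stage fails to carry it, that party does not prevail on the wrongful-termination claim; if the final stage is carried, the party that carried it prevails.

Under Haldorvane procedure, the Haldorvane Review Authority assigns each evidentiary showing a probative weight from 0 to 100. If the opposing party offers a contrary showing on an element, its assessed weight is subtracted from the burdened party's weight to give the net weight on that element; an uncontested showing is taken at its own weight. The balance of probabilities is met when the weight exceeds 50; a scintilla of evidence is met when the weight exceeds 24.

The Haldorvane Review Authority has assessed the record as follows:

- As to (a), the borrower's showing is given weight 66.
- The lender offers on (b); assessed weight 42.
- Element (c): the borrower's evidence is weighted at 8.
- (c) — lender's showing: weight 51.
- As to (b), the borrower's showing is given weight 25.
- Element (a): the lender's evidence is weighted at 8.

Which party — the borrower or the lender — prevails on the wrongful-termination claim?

borrower

Stage 1 — burden on borrower; standard: the balance of probabilities (weight exceeds 50).
    (a): 66 − 8 = 58 > 50 [met]
  The borrower carries Stage 1; the lender now bears the burden.
Stage 2 — burden on lender; standard: a scintilla of evidence (weight exceeds 24).
    (b): 42 − 25 = 17 ≤ 24 [not met]
  Stage 2 not carried; the lender fails its burden.
The borrower prevails.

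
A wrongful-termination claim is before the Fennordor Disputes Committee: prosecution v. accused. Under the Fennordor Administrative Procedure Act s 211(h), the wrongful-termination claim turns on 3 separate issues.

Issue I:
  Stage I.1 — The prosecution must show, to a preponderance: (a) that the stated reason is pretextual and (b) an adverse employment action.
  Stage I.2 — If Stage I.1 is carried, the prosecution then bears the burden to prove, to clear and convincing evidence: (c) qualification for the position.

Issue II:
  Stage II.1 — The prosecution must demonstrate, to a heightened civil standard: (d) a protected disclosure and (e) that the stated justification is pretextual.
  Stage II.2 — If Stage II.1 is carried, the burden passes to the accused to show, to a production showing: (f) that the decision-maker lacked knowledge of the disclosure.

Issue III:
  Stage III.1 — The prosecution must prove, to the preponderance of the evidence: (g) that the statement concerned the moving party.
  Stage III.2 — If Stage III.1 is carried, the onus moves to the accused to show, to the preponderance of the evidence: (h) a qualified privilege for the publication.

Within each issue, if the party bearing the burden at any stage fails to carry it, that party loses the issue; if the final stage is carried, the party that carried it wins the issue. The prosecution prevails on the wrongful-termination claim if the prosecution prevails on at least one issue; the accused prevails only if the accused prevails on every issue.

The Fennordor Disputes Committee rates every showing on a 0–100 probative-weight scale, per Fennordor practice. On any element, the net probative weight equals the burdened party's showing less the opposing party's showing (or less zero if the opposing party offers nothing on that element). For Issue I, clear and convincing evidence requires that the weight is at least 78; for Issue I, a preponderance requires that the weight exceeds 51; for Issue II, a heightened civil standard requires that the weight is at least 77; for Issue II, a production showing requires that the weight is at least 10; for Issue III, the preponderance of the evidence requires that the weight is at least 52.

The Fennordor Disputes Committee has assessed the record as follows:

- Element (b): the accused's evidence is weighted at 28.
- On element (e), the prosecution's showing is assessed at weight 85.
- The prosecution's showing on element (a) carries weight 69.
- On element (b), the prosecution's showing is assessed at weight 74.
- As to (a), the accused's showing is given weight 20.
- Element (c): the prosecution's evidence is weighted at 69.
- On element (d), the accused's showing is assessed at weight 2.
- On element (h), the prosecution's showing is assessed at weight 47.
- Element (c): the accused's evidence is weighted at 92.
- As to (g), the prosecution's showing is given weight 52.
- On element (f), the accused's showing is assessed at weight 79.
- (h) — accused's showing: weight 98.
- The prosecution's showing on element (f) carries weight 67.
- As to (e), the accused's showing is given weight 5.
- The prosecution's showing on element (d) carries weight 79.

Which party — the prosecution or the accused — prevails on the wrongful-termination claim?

prosecution

— Issue I —
At Stage I.1 the prosecution must meet a preponderance (weight exceeds 51): on (a) the weight is 69 less the opposing 20 gives net 49, which does not exceed 51, so (a) does not meet the standard; on (b) the weight is 74 less the opposing 28 gives net 46, ≤ 51, so (b) does not meet the standard.
  The prosecution does not carry Stage I.1.
The accused prevails on this issue.
— Issue II —
Stage II.1 — burden on prosecution; standard: a heightened civil standard (weight is at least 77).
    (d): 79 − 2 = 77 ≥ 77 [met]
    (e): 85 − 5 = 80 ≥ 77 [met]
  Stage II.1 carried; the burden shifts to the accused.
Stage II.2 — burden on accused; standard: a production showing (weight is at least 10).
    (f): 79 − 67 = 12 ≥ 10 [met]
  The accused carries the last stage.
With every stage satisfied, the accused prevails on this issue.
— Issue III —
Stage III.1 (prosecution, the preponderance of the evidence, weight is at least 52): (g) 52 ≥ 52 — meets.
  All elements met. The burden passes to the accused.
Stage III.2 (accused, the preponderance of the evidence, weight is at least 52): (h) net 98−47=51 < 52 — fails.
  Stage III.2 not carried; the accused fails its burden.
The analysis ends at Stage III.2; the prosecution prevails on this issue.
Per-issue: Issue I → accused; Issue II → accused; Issue III → prosecution. The prosecution must prevail on at least one issue; overall, the prosecution prevails.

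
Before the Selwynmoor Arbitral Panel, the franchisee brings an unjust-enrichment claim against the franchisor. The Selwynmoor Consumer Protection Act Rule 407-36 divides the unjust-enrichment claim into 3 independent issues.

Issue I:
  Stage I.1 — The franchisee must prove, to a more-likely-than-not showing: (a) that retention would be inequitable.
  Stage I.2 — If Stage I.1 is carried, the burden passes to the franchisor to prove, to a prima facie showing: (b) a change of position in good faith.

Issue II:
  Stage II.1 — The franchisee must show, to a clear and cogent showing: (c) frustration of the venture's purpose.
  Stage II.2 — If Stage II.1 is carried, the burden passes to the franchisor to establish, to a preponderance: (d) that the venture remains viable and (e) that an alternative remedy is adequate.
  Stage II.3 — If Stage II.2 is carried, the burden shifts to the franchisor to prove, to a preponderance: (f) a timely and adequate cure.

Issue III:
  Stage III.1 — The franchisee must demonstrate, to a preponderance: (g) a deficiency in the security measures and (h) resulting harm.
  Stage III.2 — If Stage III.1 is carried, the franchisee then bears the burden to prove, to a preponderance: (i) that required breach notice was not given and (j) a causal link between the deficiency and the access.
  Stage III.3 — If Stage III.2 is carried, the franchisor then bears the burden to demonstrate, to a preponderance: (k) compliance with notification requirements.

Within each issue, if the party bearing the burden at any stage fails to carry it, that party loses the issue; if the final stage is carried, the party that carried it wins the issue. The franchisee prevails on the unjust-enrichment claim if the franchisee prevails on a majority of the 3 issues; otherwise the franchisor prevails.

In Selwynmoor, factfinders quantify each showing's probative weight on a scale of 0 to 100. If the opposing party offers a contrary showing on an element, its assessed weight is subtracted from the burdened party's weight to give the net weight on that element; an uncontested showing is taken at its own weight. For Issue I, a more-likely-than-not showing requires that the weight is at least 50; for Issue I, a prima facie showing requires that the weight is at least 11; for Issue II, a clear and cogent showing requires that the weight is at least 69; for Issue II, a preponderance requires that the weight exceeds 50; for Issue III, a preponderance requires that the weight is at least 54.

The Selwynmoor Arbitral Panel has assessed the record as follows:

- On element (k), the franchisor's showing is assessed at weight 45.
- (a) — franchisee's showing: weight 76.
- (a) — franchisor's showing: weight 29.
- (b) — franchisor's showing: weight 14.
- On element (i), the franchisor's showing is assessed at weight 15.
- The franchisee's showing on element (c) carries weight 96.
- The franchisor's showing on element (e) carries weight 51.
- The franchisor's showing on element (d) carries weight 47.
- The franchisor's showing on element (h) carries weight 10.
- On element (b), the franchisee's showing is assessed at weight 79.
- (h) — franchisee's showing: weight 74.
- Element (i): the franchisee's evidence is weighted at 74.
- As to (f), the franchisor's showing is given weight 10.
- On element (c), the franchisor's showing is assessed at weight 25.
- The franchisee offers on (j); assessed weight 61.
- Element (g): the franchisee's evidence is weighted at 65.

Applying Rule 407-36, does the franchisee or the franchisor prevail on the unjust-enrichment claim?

— Issue I —
Stage I.1 — burden on franchisee; standard: a more-likely-than-not showing (weight is at least 50).
    (a): 76 − 29 = 47 < 50 [not met]
  The franchisee does not carry Stage I.1.
The franchisor prevails on this issue.
— Issue II —
Stage II.1 (franchisee, a clear and cogent showing, weight is at least 69): (c) net 96−25=71 ≥ 69 — meets.
  The franchisee carries Stage II.1; the franchisor now bears the burden.
Stage II.2 (franchisor, a preponderance, weight exceeds 50): (d) 47 ≤ 50 — fails; (e) 51 > 50 — meets.
  Stage II.2 not carried; the franchisor fails its burden.
The analysis ends at Stage II.2; the franchisee prevails on this issue.
— Issue III —
At Stage III.1 the franchisee must meet a preponderance (weight is at least 54): on (g) the weight is 65, ≥ 54, so (g) meets the standard; on (h) the weight is 74 less the opposing 10 gives net 64, which does reach 54, so (h) meets the standard.
  Stage III.1 carried; the burden remains with the franchisee.
At Stage III.2 the franchisee must meet a preponderance (weight is at least 54): on (i) the weight is 74 less the opposing 15 gives net 59, ≥ 54, so (i) meets the standard; on (j) the weight is 61, ≥ 54, so (j) meets the standard.
  Stage III.2 is satisfied; the onus moves to the franchisor.
At Stage III.3 the franchisor must meet a preponderance (weight is at least 54): on (k) the weight is 45, < 54, so (k) does not meet the standard.
  Not every element is met, so the franchisor fails to carry Stage III.3.
The franchisee prevails on this issue.
Per-issue: Issue I → franchisor; Issue II → franchisee; Issue III → franchisee. The franchisee must prevail on a majority of issues; overall, the franchisee prevails.

franchisee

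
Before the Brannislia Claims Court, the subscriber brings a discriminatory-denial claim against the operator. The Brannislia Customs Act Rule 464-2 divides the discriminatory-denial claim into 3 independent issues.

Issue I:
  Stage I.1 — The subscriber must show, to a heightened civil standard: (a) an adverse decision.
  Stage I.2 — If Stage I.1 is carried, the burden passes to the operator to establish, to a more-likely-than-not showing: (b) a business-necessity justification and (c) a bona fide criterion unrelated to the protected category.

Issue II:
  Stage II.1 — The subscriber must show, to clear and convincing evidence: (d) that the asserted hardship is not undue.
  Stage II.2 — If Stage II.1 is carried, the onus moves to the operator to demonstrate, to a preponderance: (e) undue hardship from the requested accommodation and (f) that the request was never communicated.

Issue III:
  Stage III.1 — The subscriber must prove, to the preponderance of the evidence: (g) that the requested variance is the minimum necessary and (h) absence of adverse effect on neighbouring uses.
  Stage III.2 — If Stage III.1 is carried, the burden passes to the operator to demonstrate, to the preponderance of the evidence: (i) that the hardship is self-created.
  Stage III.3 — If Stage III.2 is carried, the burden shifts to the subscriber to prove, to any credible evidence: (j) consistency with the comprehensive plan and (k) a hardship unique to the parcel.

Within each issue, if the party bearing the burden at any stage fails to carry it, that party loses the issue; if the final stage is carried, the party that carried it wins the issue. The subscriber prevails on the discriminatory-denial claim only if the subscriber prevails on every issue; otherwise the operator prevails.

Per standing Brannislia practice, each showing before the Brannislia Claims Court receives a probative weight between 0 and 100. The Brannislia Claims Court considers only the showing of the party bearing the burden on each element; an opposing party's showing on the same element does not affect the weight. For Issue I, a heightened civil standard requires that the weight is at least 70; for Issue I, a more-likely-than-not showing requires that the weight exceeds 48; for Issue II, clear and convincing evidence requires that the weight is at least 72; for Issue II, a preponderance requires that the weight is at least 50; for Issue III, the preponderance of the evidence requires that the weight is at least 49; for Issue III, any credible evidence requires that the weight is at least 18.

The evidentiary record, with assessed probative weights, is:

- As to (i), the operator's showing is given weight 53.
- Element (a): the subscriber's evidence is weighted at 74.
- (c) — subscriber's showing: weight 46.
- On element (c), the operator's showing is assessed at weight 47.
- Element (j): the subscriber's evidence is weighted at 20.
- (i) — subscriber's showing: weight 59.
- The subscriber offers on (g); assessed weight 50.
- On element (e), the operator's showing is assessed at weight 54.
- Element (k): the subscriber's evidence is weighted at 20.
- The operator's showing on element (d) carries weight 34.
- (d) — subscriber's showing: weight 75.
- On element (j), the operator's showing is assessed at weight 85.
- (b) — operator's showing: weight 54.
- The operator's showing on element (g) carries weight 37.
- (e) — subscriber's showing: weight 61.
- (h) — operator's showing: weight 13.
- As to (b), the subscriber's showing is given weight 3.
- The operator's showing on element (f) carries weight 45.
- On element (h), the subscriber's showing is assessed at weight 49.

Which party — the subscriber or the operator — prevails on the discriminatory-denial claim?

— Issue I —
At Stage I.1 the subscriber must meet a heightened civil standard (weight is at least 70): on (a) the weight is 74, ≥ 70, so (a) meets the standard.
  Stage I.1 carried; the burden shifts to the operator.
At Stage I.2 the operator must meet a more-likely-than-not showing (weight exceeds 48): on (b) the weight is 54 (the subscriber's 3 is given no effect), which does exceed 48, so (b) meets the standard; on (c) the weight is 47 (the subscriber's 46 is given no effect), which does not exceed 48, so (c) does not meet the standard.
  The operator does not carry Stage I.2.
So the subscriber prevails on this issue.
— Issue II —
At Stage II.1 the subscriber must meet clear and convincing evidence (weight is at least 72): on (d) the weight is 75 (the operator's 34 is given no effect), ≥ 72, so (d) meets the standard.
  Stage II.1 carried; the burden shifts to the operator.
At Stage II.2 the operator must meet a preponderance (weight is at least 50): on (e) the weight is 54 (the subscriber's 61 is given no effect), which does reach 50, so (e) meets the standard; on (f) the weight is 45, < 50, so (f) does not meet the standard.
  Stage II.2 not carried; the operator fails its burden.
So the subscriber prevails on this issue.
— Issue III —
Stage III.1 (subscriber, the preponderance of the evidence, weight is at least 49): (g) 50 (operator's 37 disregarded) ≥ 49 — meets; (h) 49 (operator's 13 disregarded) ≥ 49 — meets.
  All elements met. The burden passes to the operator.
Stage III.2 (operator, the preponderance of the evidence, weight is at least 49): (i) 53 (subscriber's 59 disregarded) ≥ 49 — meets.
  Stage III.2 carried; the burden shifts to the subscriber.
Stage III.3 (subscriber, any credible evidence, weight is at least 18): (j) 20 (operator's 85 disregarded) ≥ 18 — meets; (k) 20 ≥ 18 — meets.
  The subscriber carries the last stage.
All stages carried — the subscriber prevails on this issue.
Per-issue: Issue I → subscriber; Issue II → subscriber; Issue III → subscriber. The subscriber must prevail on every issue; overall, the subscriber prevails.

subscriber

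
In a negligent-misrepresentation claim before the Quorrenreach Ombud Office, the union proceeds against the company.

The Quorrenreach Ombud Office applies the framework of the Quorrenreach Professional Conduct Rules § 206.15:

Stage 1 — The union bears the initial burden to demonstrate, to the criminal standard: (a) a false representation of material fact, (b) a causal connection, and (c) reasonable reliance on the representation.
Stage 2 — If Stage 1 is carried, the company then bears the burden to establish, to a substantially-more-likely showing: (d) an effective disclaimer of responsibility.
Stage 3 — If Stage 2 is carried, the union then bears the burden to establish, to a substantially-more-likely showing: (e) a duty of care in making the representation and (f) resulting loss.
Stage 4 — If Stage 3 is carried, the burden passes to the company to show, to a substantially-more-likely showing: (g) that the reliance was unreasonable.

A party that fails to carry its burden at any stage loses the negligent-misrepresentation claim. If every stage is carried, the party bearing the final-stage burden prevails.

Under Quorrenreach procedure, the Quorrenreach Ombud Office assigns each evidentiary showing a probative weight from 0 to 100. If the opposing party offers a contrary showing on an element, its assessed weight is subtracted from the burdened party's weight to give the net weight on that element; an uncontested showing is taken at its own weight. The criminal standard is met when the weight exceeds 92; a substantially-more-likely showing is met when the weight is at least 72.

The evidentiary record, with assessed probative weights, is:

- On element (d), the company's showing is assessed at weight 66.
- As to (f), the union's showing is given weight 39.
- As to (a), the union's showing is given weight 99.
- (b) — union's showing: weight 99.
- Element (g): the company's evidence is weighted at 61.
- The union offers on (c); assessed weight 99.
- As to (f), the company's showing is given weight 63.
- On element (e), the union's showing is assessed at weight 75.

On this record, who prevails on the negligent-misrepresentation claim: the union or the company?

At Stage 1 the union must meet the criminal standard (weight exceeds 92): on (a) the weight is 99, which does exceed 92, so (a) meets the standard; on (b) the weight is 99, > 92, so (b) meets the standard; on (c) the weight is 99, > 92, so (c) meets the standard.
  Stage 1 carried; the burden shifts to the company.
At Stage 2 the company must meet a substantially-more-likely showing (weight is at least 72): on (d) the weight is 66, which does not reach 72, so (d) does not meet the standard.
  Stage 2 not carried; the company fails its burden.
So the union prevails.

union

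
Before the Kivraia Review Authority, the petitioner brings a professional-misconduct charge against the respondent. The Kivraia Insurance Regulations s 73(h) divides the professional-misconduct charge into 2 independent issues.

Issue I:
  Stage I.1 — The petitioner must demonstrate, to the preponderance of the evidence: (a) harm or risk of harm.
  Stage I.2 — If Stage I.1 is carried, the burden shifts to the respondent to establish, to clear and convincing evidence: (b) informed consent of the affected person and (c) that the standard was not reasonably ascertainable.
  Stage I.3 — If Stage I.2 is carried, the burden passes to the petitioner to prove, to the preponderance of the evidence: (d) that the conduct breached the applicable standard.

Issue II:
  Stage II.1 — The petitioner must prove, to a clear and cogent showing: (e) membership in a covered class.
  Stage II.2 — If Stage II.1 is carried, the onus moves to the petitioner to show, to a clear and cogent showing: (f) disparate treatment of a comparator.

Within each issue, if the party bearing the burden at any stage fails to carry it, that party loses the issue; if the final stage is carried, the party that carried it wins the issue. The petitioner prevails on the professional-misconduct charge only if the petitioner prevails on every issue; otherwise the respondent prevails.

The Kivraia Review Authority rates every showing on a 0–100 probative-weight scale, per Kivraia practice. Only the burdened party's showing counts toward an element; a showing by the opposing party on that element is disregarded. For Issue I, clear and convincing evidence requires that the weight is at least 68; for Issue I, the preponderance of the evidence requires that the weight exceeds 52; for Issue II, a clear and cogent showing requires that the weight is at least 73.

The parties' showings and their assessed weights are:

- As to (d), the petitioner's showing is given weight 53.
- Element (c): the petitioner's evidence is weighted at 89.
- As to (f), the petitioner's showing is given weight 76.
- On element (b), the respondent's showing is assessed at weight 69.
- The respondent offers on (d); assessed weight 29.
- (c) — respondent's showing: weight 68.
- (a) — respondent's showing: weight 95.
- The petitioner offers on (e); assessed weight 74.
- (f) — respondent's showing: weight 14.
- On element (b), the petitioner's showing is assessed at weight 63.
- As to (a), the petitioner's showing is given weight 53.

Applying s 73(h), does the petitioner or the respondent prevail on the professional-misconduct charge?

— Issue I —
At Stage I.1 the petitioner must meet the preponderance of the evidence (weight exceeds 52): on (a) the weight is 53 (the respondent's 95 is given no effect), > 52, so (a) meets the standard.
  All elements met. The burden passes to the respondent.
At Stage I.2 the respondent must meet clear and convincing evidence (weight is at least 68): on (b) the weight is 69 (the petitioner's 63 is given no effect), ≥ 68, so (b) meets the standard; on (c) the weight is 68 (the petitioner's 89 is given no effect), ≥ 68, so (c) meets the standard.
  Stage I.2 carried; the burden shifts to the petitioner.
At Stage I.3 the petitioner must meet the preponderance of the evidence (weight exceeds 52): on (d) the weight is 53 (the respondent's 29 is given no effect), > 52, so (d) meets the standard.
  The petitioner carries the last stage.
All stages carried — the petitioner prevails on this issue.
— Issue II —
At Stage II.1 the petitioner must meet a clear and cogent showing (weight is at least 73): on (e) the weight is 74, ≥ 73, so (e) meets the standard.
  Stage II.1 carried; the burden remains with the petitioner.
At Stage II.2 the petitioner must meet a clear and cogent showing (weight is at least 73): on (f) the weight is 76 (the respondent's 14 is given no effect), ≥ 73, so (f) meets the standard.
  The petitioner carries the last stage.
All stages carried — the petitioner prevails on this issue.
Per-issue: Issue I → petitioner; Issue II → petitioner. The petitioner must prevail on every issue; overall, the petitioner prevails.

petitioner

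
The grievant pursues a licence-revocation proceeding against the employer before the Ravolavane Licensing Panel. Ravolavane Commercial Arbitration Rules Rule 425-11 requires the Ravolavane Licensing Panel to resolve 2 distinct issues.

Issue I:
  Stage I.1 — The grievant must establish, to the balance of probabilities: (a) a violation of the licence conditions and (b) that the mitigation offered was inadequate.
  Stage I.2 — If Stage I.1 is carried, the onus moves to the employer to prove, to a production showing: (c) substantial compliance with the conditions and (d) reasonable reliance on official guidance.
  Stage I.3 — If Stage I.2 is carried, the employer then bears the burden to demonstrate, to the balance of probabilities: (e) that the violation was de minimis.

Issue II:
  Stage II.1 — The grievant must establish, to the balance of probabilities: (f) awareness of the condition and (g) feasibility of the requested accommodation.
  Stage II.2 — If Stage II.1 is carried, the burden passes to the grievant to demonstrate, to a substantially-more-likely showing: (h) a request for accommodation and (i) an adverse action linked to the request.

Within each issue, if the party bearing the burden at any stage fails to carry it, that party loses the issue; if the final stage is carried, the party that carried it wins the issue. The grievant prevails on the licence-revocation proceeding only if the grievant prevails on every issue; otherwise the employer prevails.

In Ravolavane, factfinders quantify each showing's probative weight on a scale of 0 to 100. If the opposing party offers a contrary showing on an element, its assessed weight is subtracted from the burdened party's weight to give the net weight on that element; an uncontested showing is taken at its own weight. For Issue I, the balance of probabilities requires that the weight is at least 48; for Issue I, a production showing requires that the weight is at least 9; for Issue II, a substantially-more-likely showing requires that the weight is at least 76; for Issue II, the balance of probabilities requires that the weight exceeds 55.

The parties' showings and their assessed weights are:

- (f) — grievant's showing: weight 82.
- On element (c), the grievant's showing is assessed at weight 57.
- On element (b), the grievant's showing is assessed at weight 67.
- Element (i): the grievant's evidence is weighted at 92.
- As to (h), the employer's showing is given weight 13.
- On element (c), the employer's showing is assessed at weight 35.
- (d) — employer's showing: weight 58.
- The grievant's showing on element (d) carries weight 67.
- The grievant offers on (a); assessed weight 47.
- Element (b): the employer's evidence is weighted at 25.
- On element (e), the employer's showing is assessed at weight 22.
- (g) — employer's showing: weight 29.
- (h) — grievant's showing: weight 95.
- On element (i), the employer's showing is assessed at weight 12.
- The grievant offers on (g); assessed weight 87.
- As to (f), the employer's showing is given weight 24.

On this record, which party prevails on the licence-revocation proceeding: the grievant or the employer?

— Issue I —
Stage I.1 — burden on grievant; standard: the balance of probabilities (weight is at least 48).
    (a): 47 < 48 [not met]
    (b): 67 − 25 = 42 < 48 [not met]
  The grievant does not carry Stage I.1.
The analysis ends at Stage I.1; the employer prevails on this issue.
— Issue II —
At Stage II.1 the grievant must meet the balance of probabilities (weight exceeds 55): on (f) the weight is 82 less the opposing 24 gives net 58, > 55, so (f) meets the standard; on (g) the weight is 87 less the opposing 29 gives net 58, > 55, so (g) meets the standard.
  Stage II.1 is satisfied; the grievant continues to bear the burden.
At Stage II.2 the grievant must meet a substantially-more-likely showing (weight is at least 76): on (h) the weight is 95 less the opposing 13 gives net 82, which does reach 76, so (h) meets the standard; on (i) the weight is 92 less the opposing 12 gives net 80, ≥ 76, so (i) meets the standard.
  The grievant carries the last stage.
With every stage satisfied, the grievant prevails on this issue.
Per-issue: Issue I → employer; Issue II → grievant. The grievant must prevail on every issue; overall, the employer prevails.

employer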